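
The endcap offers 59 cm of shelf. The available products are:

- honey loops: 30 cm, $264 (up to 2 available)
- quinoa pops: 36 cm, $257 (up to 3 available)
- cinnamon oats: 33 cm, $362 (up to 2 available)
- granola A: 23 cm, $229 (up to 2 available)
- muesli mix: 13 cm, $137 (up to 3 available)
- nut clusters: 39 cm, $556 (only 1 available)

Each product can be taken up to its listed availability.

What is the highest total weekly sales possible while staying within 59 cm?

693

Taking muesli mix + nut clusters: 52 cm used, 693 in weekly sales.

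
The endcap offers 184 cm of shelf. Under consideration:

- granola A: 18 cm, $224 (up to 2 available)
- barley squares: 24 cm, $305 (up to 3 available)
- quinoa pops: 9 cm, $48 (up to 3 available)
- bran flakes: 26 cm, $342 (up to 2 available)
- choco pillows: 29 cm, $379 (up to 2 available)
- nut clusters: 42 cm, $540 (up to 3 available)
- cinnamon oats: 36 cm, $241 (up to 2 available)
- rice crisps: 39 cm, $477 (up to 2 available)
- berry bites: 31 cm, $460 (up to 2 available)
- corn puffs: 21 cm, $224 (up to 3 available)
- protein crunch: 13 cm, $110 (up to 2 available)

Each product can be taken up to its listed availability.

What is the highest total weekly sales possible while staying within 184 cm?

2486

The ratio heuristic lands on quinoa pops + 2×bran flakes + 2×choco pillows + 2×berry bites (2410) but leaves 3 cm idle.
A better packing is barley squares + bran flakes + choco pillows + nut clusters + 2×berry bites: 183 cm, total 2486.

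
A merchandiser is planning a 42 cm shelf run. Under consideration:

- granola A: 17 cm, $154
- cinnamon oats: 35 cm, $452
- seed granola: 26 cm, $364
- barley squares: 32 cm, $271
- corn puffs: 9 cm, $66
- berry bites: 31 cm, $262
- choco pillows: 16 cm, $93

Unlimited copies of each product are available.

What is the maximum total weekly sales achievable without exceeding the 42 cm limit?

457

The ratio heuristic lands on seed granola + corn puffs (430) but leaves 7 cm idle.
Dropping corn puffs frees 9 cm; slotting in choco pillows (16 cm) lifts the total to 457 at 42 cm.
That's the maximum — no swap from here does better than 457.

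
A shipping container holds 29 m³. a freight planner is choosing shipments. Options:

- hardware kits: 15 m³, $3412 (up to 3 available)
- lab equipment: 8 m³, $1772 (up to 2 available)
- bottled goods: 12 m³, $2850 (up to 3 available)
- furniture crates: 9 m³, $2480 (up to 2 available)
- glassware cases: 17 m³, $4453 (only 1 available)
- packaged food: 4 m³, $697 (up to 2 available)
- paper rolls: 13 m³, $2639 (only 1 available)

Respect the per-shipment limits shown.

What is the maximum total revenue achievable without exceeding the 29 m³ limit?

7303

Ranking by ratio (revenue/m³): furniture crates 275.56, glassware cases 261.94, bottled goods 237.50.
A density-first pass picks lab equipment + 2×furniture crates — 6732 at 26 m³.
Dropping lab equipment and 2×furniture crates frees 26 m³; slotting in bottled goods + glassware cases (29 m³) lifts the total to 7303 at 29 m³.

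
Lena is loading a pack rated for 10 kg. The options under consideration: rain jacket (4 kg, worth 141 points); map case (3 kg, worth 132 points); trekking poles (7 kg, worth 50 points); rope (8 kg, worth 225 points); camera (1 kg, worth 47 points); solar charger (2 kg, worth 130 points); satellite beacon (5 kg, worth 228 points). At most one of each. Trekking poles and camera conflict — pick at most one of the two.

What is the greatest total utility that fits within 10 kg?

Density check — solar charger 65.00, camera 47.00, satellite beacon 45.60, map case 44.00 are the best per kg.
A density-first pass picks camera + solar charger + satellite beacon — 405 at 8 kg.
Replace camera with map case: the trade gains 85 net, giving 490 at 10 kg.
Every other selection either busts 10 kg or breaks a pairing rule or fails to beat 490.

490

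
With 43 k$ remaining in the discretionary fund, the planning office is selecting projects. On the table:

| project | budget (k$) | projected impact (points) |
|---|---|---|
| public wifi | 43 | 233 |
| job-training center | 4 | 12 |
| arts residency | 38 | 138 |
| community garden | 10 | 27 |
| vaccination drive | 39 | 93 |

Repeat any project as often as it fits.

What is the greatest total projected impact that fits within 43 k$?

Best packing: public wifi — 43 k$, 233 total.
No other feasible combination exceeds 233.

233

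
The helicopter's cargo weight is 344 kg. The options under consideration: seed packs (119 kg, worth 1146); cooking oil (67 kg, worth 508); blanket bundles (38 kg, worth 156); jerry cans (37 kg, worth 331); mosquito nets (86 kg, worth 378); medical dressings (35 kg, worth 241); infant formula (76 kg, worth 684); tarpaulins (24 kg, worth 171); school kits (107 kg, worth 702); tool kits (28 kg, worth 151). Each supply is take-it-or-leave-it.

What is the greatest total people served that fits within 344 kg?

2910

Greedy by ratio would take seed packs + cooking oil + jerry cans + infant formula + tarpaulins: 323 kg used, total 2840.
The 24 kg tied up in tarpaulins is better spent on medical dressings — total rises to 2910 (334 kg).
No other feasible combination exceeds 2910.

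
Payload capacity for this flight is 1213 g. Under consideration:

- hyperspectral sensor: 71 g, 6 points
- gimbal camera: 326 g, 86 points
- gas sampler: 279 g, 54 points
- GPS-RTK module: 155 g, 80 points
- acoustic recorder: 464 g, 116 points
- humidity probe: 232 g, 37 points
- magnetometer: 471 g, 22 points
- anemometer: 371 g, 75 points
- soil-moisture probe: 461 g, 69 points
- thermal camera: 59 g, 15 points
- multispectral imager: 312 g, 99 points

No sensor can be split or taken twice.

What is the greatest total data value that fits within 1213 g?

349

A density-first pass picks hyperspectral sensor + gimbal camera + gas sampler + GPS-RTK module + thermal camera + multispectral imager — 340 at 1202 g.
Replace hyperspectral sensor and gimbal camera and thermal camera with acoustic recorder: the trade gains 9 net, giving 349 at 1210 g.
Runner-up gimbal camera + GPS-RTK module + anemometer + multispectral imager tops out at 340.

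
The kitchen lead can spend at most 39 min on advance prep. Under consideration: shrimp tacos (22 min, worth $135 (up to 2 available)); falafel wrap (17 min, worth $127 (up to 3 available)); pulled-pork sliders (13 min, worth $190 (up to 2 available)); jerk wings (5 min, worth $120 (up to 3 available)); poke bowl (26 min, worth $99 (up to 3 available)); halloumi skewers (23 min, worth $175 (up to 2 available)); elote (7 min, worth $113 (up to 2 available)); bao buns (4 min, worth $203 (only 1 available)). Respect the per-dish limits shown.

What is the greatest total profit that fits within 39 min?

866

The ratio heuristic lands on 3×jerk wings + 2×elote + bao buns (789) but leaves 6 min idle.
Replace elote with pulled-pork sliders: the trade gains 77 net, giving 866 at 39 min.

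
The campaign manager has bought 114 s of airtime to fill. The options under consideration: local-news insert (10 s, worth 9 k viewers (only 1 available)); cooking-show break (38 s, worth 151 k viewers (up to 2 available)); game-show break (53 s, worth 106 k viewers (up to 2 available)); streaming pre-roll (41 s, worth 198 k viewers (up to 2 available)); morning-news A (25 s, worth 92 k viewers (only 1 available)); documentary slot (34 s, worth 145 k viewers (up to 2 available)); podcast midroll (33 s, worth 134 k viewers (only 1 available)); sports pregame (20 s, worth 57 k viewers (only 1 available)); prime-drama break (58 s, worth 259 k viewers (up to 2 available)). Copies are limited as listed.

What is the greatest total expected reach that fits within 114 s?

494

Greedy by ratio would take 2×streaming pre-roll + morning-news A: 107 s used, total 488.
The 66 s tied up in streaming pre-roll and morning-news A is better spent on cooking-show break + documentary slot — total rises to 494 (113 s).
That's the maximum — no swap from here does better than 494.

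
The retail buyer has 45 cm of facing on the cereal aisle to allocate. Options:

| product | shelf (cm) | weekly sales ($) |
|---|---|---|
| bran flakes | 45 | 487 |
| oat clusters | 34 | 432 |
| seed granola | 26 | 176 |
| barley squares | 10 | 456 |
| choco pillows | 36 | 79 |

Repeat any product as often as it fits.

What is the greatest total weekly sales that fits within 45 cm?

Density check — barley squares 45.60, oat clusters 12.71, bran flakes 10.82 are the best per cm.
4×barley squares uses 40 of the 45 cm and totals 1824.

1824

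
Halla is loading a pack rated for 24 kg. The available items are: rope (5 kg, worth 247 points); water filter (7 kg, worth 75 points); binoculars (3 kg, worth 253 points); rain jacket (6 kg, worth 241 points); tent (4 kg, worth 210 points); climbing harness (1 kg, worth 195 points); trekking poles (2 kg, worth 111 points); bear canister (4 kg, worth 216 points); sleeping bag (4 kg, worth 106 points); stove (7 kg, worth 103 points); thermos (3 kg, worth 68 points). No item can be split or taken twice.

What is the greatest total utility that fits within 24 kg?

Density check — climbing harness 195.00, binoculars 84.33, trekking poles 55.50 are the best per kg.
A density-first pass picks rope + binoculars + tent + climbing harness + trekking poles + bear canister + sleeping bag — 1338 at 23 kg.
The 6 kg tied up in trekking poles and sleeping bag is better spent on rain jacket — total rises to 1362 (23 kg).
Nothing else within 24 kg beats 1362.

1362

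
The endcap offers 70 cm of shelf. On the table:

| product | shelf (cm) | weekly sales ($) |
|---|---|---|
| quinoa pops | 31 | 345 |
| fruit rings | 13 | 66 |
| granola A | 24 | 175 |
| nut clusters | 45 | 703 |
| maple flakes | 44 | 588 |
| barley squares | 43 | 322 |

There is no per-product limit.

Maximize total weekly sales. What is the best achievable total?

878

Best packing: granola A + nut clusters — 69 cm, 878 total.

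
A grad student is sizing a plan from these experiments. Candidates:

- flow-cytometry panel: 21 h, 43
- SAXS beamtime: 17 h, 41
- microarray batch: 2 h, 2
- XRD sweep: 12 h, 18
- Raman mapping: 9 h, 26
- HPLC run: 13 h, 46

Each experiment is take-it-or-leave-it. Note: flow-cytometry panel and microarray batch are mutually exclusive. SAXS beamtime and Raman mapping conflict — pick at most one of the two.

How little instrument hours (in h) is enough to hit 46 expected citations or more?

13

Look for the lowest-instrument combination reaching 46.
Taking HPLC run gives 46 (≥ 46) for 13 h.
Below 13 h the best achievable stays under 46.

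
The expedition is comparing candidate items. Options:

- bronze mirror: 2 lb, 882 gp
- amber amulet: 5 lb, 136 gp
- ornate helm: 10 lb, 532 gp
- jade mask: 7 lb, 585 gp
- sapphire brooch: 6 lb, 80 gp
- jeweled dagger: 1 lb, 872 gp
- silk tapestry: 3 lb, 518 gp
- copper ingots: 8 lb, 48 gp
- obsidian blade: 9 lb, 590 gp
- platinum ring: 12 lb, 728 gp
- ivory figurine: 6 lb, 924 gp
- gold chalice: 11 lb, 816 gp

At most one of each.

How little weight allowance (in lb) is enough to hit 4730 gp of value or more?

35

Need the lightest bundle worth ≥ 4730.
bronze mirror + amber amulet + jade mask + jeweled dagger + silk tapestry + ivory figurine + gold chalice reaches 4733 using 35 lb.
No combination under 35 lb hits 4730.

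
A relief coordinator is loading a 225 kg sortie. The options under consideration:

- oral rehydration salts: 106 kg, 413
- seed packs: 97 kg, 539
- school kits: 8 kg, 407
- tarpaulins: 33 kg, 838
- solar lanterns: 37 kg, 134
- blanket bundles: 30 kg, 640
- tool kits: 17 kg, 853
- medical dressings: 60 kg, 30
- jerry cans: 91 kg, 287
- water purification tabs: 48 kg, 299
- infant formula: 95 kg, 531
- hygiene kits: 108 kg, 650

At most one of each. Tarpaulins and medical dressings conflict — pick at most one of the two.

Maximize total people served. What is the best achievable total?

3411

Filling by ratio: school kits + tarpaulins + solar lanterns + blanket bundles + tool kits + water purification tabs for 3171, with 52 kg left unused.
Dropping water purification tabs frees 48 kg; slotting in seed packs (97 kg) lifts the total to 3411 at 222 kg.
That's the maximum — no feasible swap from here does better than 3411.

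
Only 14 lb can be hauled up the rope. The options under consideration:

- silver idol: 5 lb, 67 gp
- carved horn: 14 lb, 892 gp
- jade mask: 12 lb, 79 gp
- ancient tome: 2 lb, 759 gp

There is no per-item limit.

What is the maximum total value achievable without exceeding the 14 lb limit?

Density check — ancient tome 379.50, carved horn 63.71, silver idol 13.40, jade mask 6.58 are the best per lb.
Taking 7×ancient tome: 14 lb used, 5313 in value.
Nothing else within 14 lb beats 5313.

5313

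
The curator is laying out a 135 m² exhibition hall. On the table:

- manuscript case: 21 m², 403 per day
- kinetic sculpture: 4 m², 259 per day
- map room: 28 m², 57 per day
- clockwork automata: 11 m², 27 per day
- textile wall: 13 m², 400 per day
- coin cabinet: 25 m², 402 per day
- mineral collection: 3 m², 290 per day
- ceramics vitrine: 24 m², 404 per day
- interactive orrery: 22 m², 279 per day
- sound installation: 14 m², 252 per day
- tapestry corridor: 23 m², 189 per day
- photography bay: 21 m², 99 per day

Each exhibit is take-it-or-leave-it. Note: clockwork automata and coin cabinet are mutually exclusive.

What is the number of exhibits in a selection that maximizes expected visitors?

Best achievable expected visitors is 2689.
For example manuscript case + kinetic sculpture + textile wall + coin cabinet + mineral collection + ceramics vitrine + interactive orrery + sound installation achieves it, using 126 m².
Every optimal selection uses 8 exhibits.

8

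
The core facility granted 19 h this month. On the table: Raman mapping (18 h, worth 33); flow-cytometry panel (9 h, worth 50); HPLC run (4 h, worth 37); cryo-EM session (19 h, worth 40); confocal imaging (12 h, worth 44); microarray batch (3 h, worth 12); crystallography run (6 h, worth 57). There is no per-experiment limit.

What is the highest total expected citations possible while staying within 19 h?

171

3×crystallography run uses 18 of the 19 h and totals 171.
The spare 1 h is too small for any remaining experiment, and no exchange beats 171.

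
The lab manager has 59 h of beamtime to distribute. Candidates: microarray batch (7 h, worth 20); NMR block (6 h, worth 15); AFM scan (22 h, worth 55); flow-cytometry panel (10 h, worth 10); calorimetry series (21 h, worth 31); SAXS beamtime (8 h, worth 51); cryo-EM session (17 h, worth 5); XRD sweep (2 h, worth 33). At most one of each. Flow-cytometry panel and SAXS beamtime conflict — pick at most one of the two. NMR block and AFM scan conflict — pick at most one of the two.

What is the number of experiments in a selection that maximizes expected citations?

4

Optimal total is 170.
AFM scan + calorimetry series + SAXS beamtime + XRD sweep hits 170 at 53 h.
All optima have 4 experiments.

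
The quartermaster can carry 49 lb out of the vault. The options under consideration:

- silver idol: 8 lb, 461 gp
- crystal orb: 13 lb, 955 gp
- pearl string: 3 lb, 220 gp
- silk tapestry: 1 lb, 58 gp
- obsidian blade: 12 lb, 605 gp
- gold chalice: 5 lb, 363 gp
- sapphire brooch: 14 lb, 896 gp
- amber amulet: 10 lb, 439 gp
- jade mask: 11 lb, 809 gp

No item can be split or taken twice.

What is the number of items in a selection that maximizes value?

The maximum value within 49 lb is 3341.
One optimal bundle: silver idol + crystal orb + pearl string + sapphire brooch + jade mask (49 lb).
Every optimal selection uses 5 items.

5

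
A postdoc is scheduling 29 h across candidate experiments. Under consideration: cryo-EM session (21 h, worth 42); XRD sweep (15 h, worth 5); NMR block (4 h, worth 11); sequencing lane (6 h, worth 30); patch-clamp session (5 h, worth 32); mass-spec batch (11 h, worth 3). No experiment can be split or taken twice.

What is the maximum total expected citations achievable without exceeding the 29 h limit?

Taking NMR block + sequencing lane + patch-clamp session + mass-spec batch: 26 h used, 76 in expected citations.
Nothing else within 29 h beats 76.

76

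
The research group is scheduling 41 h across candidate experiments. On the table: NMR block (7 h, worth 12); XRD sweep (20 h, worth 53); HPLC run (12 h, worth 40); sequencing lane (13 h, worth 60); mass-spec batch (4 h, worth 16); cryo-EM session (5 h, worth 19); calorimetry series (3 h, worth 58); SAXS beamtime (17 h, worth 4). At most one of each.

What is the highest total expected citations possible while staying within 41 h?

193

Ranking by ratio (expected citations/h): calorimetry series 19.33, sequencing lane 4.62, mass-spec batch 4.00, cryo-EM session 3.80.
Taking HPLC run + sequencing lane + mass-spec batch + cryo-EM session + calorimetry series: 37 h used, 193 in expected citations.
The closest alternative, XRD sweep + sequencing lane + cryo-EM session + calorimetry series, reaches only 190.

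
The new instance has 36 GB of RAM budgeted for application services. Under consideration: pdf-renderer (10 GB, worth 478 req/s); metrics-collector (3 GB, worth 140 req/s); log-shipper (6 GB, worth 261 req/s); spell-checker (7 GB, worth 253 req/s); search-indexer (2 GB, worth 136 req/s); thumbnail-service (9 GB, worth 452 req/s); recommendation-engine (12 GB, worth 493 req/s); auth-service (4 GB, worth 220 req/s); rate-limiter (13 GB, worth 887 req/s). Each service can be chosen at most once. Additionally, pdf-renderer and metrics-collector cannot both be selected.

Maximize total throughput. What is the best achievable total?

Ranking by ratio (throughput/GB): rate-limiter 68.23, search-indexer 68.00, auth-service 55.00.
Filling by ratio: metrics-collector + search-indexer + thumbnail-service + auth-service + rate-limiter for 1835, with 5 GB left unused.
Dropping metrics-collector and search-indexer frees 5 GB; slotting in pdf-renderer (10 GB) lifts the total to 2037 at 36 GB.
Next best is pdf-renderer + log-shipper + search-indexer + auth-service + rate-limiter at 1982 (35 GB) — short by 55.

2037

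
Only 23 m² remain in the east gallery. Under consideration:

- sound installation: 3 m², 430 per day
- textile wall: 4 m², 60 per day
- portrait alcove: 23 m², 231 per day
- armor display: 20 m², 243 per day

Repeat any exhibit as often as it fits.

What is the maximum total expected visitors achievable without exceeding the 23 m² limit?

Best packing: 7×sound installation — 21 m², 3010 total.

3010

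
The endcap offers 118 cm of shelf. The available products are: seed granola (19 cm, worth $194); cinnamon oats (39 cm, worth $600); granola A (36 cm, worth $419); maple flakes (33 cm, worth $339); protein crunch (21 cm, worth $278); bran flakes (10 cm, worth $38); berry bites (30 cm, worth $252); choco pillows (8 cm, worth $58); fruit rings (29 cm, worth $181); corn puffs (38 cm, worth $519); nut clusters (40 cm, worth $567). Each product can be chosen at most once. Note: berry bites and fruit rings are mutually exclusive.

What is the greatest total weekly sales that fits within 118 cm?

Density check — cinnamon oats 15.38, nut clusters 14.18, corn puffs 13.66 are the best per cm.
Cinnamon oats + corn puffs + nut clusters uses 117 of the 118 cm and totals 1686.

1686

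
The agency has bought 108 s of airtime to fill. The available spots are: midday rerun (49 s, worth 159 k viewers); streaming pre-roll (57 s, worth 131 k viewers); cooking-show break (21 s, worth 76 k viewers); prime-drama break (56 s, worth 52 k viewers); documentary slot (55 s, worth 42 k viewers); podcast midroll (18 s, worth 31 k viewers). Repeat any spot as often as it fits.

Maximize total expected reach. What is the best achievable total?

380

Best packing: 5×cooking-show break — 105 s, 380 total.
The spare 3 s is too small for any remaining spot, and no exchange beats 380.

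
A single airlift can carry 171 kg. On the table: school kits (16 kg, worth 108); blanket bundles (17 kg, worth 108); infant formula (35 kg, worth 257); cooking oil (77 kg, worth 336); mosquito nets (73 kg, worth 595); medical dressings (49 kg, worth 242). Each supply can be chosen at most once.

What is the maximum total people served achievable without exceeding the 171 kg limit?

A density-first pass picks school kits + blanket bundles + infant formula + mosquito nets — 1068 at 141 kg.
The 33 kg tied up in school kits and blanket bundles is better spent on medical dressings — total rises to 1094 (157 kg).
The closest alternative, school kits + blanket bundles + infant formula + mosquito nets, reaches only 1068.

1094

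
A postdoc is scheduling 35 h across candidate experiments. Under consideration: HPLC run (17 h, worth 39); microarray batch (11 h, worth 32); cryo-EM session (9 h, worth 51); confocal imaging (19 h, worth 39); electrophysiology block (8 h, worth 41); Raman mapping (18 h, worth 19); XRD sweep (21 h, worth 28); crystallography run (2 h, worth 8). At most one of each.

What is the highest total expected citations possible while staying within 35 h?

132

Ranking by ratio (expected citations/h): cryo-EM session 5.67, electrophysiology block 5.12, crystallography run 4.00, microarray batch 2.91.
Microarray batch + cryo-EM session + electrophysiology block + crystallography run uses 30 of the 35 h and totals 132.
That's the maximum — no swap from here does better than 132.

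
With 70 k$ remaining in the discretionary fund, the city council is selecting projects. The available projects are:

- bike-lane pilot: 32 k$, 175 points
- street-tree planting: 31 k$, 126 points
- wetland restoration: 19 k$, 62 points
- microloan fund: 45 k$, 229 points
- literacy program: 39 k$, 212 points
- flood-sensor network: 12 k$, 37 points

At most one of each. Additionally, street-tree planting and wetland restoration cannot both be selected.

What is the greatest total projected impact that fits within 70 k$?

Density check — bike-lane pilot 5.47, literacy program 5.44, microloan fund 5.09 are the best per k$.
Filling by ratio: bike-lane pilot + street-tree planting for 301, with 7 k$ left unused.
The 32 k$ tied up in bike-lane pilot is better spent on literacy program — total rises to 338 (70 k$).
Next best is wetland restoration + literacy program + flood-sensor network at 311 (70 k$) — short by 27.

338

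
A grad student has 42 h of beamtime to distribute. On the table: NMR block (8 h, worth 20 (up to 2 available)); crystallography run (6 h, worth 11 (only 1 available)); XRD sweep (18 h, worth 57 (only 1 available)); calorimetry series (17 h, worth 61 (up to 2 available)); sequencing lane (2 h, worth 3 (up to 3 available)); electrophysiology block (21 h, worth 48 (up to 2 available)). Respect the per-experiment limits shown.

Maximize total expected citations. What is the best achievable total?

142

Taking NMR block + 2×calorimetry series: 42 h used, 142 in expected citations.
That's the maximum — no swap from here does better than 142.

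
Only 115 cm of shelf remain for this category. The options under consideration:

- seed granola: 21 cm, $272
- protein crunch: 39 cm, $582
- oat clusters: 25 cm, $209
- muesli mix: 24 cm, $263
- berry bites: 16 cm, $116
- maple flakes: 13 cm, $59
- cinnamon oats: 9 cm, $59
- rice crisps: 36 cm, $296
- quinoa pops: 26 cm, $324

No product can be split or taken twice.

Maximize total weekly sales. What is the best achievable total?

The ratio ordering already packs tightly: seed granola + protein crunch + muesli mix + quinoa pops, 110 cm, 1441.
The spare 5 cm is too small for any remaining product, and no exchange beats 1441.

1441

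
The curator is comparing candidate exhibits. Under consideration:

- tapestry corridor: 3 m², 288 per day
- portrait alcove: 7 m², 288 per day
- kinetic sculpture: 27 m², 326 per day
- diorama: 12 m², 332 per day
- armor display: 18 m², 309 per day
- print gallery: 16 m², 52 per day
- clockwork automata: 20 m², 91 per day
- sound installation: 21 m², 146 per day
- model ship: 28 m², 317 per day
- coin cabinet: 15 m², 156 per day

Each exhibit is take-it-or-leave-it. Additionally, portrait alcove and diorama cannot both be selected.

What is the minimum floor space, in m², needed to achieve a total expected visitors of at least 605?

Need the lightest bundle worth ≥ 605.
Taking tapestry corridor + diorama gives 620 (≥ 605) for 15 m².
Any bundle with less than 15 m² falls short of 605.

15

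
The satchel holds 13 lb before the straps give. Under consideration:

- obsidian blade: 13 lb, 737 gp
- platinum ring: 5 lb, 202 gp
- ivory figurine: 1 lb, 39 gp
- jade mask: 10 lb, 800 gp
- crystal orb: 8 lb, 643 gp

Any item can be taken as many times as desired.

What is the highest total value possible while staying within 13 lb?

A density-first pass picks platinum ring + crystal orb — 845 at 13 lb.
Replace platinum ring and crystal orb with 3×ivory figurine + jade mask: the trade gains 72 net, giving 917 at 13 lb.

917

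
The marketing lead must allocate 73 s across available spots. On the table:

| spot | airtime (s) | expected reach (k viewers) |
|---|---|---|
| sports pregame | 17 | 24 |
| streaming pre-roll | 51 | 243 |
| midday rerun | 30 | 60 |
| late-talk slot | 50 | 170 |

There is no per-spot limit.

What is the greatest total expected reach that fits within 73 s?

By expected reach per s: streaming pre-roll 4.76, late-talk slot 3.40, midday rerun 2.00 lead.
The ratio ordering already packs tightly: sports pregame + streaming pre-roll, 68 s, 267.
The spare 5 s is too small for any remaining spot, and no exchange beats 267.

267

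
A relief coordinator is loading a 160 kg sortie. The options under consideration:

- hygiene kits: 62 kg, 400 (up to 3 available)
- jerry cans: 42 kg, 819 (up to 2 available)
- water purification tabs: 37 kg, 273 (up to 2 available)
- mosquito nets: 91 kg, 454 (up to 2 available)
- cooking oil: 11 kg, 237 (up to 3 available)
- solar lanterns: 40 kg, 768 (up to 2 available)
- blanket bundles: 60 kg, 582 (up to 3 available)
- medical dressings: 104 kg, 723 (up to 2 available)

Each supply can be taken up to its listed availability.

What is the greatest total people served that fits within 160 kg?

3117

The ratio ordering already packs tightly: 2×jerry cans + 3×cooking oil + solar lanterns, 157 kg, 3117.
Nothing else within 160 kg beats 3117.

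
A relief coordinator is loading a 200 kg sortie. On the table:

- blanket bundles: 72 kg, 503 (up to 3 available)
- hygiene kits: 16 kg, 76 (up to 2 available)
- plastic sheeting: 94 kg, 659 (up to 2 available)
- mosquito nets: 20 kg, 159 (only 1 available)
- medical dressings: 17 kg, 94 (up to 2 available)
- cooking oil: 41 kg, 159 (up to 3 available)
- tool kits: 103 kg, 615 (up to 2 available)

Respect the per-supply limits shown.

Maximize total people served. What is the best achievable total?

1353

Taking the top-ratio supplies first gives blanket bundles + plastic sheeting + mosquito nets for 1321 (186 kg).
The 94 kg tied up in plastic sheeting is better spent on blanket bundles + 2×medical dressings — total rises to 1353 (198 kg).
That's the maximum — no swap from here does better than 1353.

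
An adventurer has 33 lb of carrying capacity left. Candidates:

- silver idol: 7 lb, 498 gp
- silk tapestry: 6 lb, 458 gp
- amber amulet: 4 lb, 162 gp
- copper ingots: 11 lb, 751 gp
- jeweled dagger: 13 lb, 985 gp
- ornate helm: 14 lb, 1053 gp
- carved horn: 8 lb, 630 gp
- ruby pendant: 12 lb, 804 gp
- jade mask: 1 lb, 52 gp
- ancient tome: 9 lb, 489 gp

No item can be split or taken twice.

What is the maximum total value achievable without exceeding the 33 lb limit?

Filling by ratio: silk tapestry + amber amulet + jeweled dagger + carved horn + jade mask for 2287, with 1 lb left unused.
The 13 lb tied up in amber amulet and carved horn and jade mask is better spent on ornate helm — total rises to 2496 (33 lb).

2496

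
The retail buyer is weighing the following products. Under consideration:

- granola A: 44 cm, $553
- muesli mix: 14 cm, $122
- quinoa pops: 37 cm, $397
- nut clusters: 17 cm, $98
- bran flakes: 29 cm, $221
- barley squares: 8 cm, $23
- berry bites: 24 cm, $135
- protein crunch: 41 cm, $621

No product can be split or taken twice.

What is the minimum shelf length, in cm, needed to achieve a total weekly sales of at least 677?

55

Look for the lowest-shelf combination reaching 677.
muesli mix + protein crunch: 743 weekly sales at 55 cm.
No combination under 55 cm hits 677.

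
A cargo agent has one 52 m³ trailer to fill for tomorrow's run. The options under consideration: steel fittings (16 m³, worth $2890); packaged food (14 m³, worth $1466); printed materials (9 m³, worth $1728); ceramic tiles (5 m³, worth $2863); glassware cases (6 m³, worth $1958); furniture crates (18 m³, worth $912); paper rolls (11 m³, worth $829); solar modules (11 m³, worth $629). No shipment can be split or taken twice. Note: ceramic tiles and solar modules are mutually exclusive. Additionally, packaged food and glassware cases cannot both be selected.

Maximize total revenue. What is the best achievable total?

10268

Steel fittings + printed materials + ceramic tiles + glassware cases + paper rolls uses 47 of the 52 m³ and totals 10268.
The spare 5 m³ is too small for any remaining shipment, and no feasible exchange beats 10268.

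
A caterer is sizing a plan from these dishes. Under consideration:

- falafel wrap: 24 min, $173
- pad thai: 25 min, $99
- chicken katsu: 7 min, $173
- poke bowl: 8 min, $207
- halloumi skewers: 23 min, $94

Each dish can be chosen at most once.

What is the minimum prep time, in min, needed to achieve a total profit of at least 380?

Minimise min subject to total profit ≥ 380.
chicken katsu + poke bowl reaches 380 using 15 min.
No combination under 15 min hits 380.

15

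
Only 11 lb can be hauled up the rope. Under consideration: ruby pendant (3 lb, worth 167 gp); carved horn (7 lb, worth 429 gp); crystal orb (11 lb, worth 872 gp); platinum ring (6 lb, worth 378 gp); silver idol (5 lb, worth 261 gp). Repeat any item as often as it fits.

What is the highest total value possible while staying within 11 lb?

By value per lb: crystal orb 79.27, platinum ring 63.00, carved horn 61.29, ruby pendant 55.67 lead.
Best packing: crystal orb — 11 lb, 872 total.

872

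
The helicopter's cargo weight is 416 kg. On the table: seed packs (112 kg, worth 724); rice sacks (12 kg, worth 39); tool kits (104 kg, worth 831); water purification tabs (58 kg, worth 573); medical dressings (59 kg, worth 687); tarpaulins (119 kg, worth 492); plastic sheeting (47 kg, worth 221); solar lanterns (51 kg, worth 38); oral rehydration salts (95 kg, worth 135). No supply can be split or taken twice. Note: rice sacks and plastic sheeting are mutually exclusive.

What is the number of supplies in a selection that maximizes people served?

The maximum people served within 416 kg is 3036.
One optimal bundle: seed packs + tool kits + water purification tabs + medical dressings + plastic sheeting (380 kg).
Any selection reaching 3036 contains exactly 5 supplies.

5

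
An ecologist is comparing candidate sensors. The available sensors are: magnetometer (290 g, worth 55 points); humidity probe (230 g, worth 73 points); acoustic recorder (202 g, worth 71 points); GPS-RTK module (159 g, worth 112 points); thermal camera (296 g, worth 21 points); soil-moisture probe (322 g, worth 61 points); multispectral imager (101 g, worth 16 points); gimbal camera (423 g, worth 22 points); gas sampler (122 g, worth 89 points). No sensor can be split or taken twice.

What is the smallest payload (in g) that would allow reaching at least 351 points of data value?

814

Look for the lowest-payload combination reaching 351.
Taking humidity probe + acoustic recorder + GPS-RTK module + multispectral imager + gas sampler gives 361 (≥ 351) for 814 g.
Below 814 g the best achievable stays under 351.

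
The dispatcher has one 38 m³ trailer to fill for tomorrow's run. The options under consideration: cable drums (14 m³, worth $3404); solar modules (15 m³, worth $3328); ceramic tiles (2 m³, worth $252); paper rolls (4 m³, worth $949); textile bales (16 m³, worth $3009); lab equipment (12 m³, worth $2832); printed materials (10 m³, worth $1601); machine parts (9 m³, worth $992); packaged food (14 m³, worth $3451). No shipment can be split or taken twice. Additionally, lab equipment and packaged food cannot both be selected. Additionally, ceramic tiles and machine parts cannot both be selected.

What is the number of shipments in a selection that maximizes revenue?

Best achievable revenue is 8456.
One optimal bundle: cable drums + printed materials + packaged food (38 m³).
Any selection reaching 8456 contains exactly 3 shipments.

3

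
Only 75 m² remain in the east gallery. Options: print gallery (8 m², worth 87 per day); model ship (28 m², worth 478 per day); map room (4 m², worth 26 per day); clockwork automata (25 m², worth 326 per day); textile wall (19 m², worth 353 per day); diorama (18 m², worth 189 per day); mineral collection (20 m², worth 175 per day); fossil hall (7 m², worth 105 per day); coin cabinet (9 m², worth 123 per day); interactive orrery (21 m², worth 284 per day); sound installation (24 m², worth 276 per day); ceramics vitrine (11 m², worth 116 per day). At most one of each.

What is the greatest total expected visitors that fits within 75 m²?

1220

A density-first pass picks print gallery + model ship + map room + textile wall + fossil hall + coin cabinet — 1172 at 75 m².
The 21 m² tied up in print gallery and map room and coin cabinet is better spent on interactive orrery — total rises to 1220 (75 m²).
Next best is model ship + textile wall + fossil hall + coin cabinet + ceramics vitrine at 1175 (74 m²) — short by 45.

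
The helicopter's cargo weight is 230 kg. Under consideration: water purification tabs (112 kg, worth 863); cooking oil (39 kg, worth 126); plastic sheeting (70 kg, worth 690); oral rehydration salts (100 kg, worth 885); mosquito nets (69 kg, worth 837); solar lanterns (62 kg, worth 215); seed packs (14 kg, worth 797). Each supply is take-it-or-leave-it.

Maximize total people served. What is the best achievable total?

2645

Filling by ratio: plastic sheeting + mosquito nets + solar lanterns + seed packs for 2539, with 15 kg left unused.
Replace plastic sheeting and solar lanterns with cooking oil + oral rehydration salts: the trade gains 106 net, giving 2645 at 222 kg.
The closest alternative, water purification tabs + oral rehydration salts + seed packs, reaches only 2545.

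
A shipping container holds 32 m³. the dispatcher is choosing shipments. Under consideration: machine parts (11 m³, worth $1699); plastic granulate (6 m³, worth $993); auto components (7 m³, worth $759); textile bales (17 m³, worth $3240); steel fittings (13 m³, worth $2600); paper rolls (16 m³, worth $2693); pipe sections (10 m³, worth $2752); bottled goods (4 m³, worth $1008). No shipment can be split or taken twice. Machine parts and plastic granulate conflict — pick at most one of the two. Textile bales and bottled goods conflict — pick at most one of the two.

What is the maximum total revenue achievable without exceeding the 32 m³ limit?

6453

Density check — pipe sections 275.20, bottled goods 252.00, steel fittings 200.00 are the best per m³.
Greedy by ratio would take steel fittings + pipe sections + bottled goods: 27 m³ used, total 6360.
The 13 m³ tied up in steel fittings is better spent on paper rolls — total rises to 6453 (30 m³).
Nothing else feasible within 32 m³ beats 6453.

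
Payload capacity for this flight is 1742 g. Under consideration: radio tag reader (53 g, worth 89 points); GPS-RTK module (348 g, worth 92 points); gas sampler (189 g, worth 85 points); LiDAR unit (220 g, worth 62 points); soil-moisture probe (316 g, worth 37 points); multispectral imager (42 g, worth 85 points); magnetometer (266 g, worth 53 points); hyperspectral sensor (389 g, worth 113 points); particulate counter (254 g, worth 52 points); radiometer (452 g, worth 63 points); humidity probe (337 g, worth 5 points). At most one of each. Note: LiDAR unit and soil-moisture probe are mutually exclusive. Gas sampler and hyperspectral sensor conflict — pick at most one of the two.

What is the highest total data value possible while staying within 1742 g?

546

By data value per g: multispectral imager 2.02, radio tag reader 1.68, gas sampler 0.45, hyperspectral sensor 0.29 lead.
Radio tag reader + GPS-RTK module + LiDAR unit + multispectral imager + magnetometer + hyperspectral sensor + particulate counter uses 1572 of the 1742 g and totals 546.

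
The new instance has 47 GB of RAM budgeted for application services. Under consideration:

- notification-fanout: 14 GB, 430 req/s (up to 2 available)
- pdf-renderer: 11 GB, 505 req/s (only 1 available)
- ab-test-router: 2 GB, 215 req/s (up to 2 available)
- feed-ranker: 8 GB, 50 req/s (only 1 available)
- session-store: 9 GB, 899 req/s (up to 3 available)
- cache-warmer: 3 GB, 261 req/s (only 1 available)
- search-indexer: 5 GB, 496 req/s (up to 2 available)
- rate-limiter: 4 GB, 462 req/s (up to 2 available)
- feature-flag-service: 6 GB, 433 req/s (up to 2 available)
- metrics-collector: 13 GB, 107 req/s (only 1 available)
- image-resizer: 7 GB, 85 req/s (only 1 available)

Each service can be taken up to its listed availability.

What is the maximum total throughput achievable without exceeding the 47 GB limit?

Taking the top-ratio services first gives 2×ab-test-router + 3×session-store + cache-warmer + search-indexer + 2×rate-limiter for 4808 (47 GB).
Dropping ab-test-router and cache-warmer frees 5 GB; slotting in search-indexer (5 GB) lifts the total to 4828 at 47 GB.

4828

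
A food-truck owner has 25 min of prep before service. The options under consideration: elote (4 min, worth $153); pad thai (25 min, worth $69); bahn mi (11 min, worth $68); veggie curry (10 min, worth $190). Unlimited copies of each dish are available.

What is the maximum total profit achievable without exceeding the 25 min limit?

918

Best packing: 6×elote — 24 min, 918 total.
The spare 1 min is too small for any remaining dish, and no exchange beats 918.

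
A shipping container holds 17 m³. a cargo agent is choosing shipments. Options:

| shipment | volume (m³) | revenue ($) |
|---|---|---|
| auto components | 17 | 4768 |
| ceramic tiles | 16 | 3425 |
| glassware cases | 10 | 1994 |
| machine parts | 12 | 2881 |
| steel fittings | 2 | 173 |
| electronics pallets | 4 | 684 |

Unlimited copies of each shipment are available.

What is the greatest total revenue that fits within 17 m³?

Auto components uses 17 of the 17 m³ and totals 4768.
No other feasible combination exceeds 4768.

4768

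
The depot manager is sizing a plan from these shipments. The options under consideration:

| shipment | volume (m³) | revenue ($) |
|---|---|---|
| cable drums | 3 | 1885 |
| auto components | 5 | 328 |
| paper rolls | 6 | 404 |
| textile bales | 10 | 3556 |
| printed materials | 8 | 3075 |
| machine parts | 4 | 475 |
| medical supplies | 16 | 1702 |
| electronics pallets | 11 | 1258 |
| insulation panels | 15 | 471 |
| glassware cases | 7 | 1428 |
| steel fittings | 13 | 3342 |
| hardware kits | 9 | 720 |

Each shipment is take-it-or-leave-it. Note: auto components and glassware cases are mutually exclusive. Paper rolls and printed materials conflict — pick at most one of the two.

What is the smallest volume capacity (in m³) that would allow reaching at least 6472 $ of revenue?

18

Minimise m³ subject to total revenue ≥ 6472.
textile bales + printed materials: 6631 revenue at 18 m³.
Below 18 m³ the best achievable stays under 6472.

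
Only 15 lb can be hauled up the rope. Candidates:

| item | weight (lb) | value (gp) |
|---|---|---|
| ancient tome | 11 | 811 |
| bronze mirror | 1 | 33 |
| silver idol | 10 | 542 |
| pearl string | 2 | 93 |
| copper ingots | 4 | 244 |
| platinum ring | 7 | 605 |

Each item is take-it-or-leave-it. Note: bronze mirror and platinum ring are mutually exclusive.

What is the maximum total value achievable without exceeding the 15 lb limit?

Ancient tome + copper ingots uses 15 of the 15 lb and totals 1055.
Runner-up pearl string + copper ingots + platinum ring tops out at 942.

1055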